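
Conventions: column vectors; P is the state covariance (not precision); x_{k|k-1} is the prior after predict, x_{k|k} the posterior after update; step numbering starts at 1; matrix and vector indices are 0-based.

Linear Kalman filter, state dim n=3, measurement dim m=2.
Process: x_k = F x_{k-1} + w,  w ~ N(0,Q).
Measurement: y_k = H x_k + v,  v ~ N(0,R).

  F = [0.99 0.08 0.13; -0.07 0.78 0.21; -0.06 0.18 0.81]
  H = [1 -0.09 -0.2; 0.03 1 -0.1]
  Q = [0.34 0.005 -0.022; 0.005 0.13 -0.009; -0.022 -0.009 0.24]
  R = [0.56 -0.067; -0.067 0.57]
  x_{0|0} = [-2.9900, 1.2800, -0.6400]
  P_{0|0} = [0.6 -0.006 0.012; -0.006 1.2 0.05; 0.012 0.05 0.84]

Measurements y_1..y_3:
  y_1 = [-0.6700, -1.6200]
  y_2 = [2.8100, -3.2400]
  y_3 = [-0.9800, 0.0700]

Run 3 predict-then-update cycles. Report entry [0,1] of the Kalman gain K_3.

step 1: x^-=[-2.9409, 1.0733, -0.1086]  P^-=[0.9531 0.0649 0.0610; 0.0649 0.9167 0.3379; 0.0610 0.3379 0.8457]  S=[1.5304 -0.1102; -0.1102 1.4320]  K=[0.6188 0.1087; -0.0112 0.6171; -0.0781 0.1722]  nu=[2.3458, -2.6159]  x^+=[-1.7736, -0.5672, -0.7422]  P^+=[0.3650 0.0214 0.1190; 0.0214 0.3697 0.1789; 0.1190 0.1789 0.7910]
step 2: x^-=[-1.8978, -0.4741, -0.5969]  P^-=[0.7512 0.0856 0.1589; 0.0856 0.4444 0.2892; 0.1589 0.2892 0.8124]  S=[1.2787 -0.0549; -0.0549 0.9695]  K=[0.5620 0.1270; 0.0090 0.4317; -0.0137 0.2187]  nu=[4.5457, -2.7686]  x^+=[0.3055, -1.6285, -1.2648]  P^+=[0.3395 0.0394 0.1485; 0.0394 0.2640 0.1977; 0.1485 0.1977 0.7654]
step 3: x^-=[0.0077, -1.5572, -1.3360]  P^-=[0.7359 0.1019 0.1845; 0.1019 0.3821 0.2794; 0.1845 0.2794 0.7943]  S=[1.2487 -0.0347; -0.0347 0.9099]  K=[0.5563 0.1372; 0.0203 0.3934; 0.0066 0.2261]  nu=[-1.3950, 1.4934]  x^+=[-0.5634, -0.9980, -1.0075]  P^+=[0.3377 0.0464 0.1560; 0.0464 0.2414 0.1986; 0.1560 0.1986 0.7479]

K[0,1] = 0.1372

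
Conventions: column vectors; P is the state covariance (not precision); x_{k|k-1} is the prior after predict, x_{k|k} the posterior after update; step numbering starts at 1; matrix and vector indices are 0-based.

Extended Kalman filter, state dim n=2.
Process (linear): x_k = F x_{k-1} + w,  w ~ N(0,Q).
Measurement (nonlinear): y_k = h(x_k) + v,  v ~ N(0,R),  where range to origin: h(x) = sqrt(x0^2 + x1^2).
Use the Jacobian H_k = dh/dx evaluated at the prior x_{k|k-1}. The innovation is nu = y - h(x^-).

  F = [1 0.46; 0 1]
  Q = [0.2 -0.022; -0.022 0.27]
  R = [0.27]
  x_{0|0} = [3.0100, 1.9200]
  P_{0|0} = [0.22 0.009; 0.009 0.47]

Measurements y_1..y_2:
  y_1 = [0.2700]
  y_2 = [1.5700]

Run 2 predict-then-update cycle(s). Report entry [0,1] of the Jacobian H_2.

step 1: x^-=[3.8932, 1.9200]  P^-=[0.5277 0.2032; 0.2032 0.7400]  H_jac=[0.8969 0.4423]  S=[1.0005]  K=[0.5629; 0.5093]  nu=[-4.0709]  x^+=[1.6016, -0.1533]  P^+=[0.2107 -0.0836; -0.0836 0.4805]
step 2: x^-=[1.5311, -0.1533]  P^-=[0.4354 0.1154; 0.1154 0.7505]  H_jac=[0.9950 -0.0997]  S=[0.6857]  K=[0.6151; 0.0584]  nu=[0.0312]  x^+=[1.5503, -0.1515]  P^+=[0.1760 0.0908; 0.0908 0.7481]

H_jac[0,1] = -0.0997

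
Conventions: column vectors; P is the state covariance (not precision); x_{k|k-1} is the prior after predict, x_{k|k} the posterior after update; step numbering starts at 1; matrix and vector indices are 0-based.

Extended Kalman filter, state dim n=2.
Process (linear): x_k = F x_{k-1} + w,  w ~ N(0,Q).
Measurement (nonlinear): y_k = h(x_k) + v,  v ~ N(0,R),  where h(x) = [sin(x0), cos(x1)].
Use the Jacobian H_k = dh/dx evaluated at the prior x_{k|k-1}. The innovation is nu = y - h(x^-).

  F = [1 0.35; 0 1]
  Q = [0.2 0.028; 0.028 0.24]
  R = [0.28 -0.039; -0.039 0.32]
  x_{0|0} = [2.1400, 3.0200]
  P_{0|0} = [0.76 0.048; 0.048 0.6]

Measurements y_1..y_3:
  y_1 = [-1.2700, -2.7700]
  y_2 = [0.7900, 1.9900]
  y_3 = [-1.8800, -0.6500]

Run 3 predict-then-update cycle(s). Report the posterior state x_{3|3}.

x_post = [10.7641, 7.5062]

step 1: x^-=[3.1970, 3.0200]  P^-=[1.0671 0.2860; 0.2860 0.8400]  H_jac=[-0.9985 0.0000; 0.0000 -0.1213]  S=[1.3438 -0.0044; -0.0044 0.3324]  K=[-0.7932 -0.1148; -0.2135 -0.3094]  nu=[-1.2146, -1.7774]  x^+=[4.3645, 3.8292]  P^+=[0.2180 0.0478; 0.0478 0.7475]
step 2: x^-=[5.7047, 3.8292]  P^-=[0.5430 0.3374; 0.3374 0.9875]  H_jac=[0.8373 0.0000; 0.0000 0.6347]  S=[0.6607 0.1403; 0.1403 0.7178]  K=[0.6519 0.1709; 0.2527 0.8238]  nu=[1.3367, 2.7628]  x^+=[7.0483, 6.4429]  P^+=[0.2100 0.0461; 0.0461 0.3998]
step 3: x^-=[9.3033, 6.4429]  P^-=[0.4913 0.2141; 0.2141 0.6398]  H_jac=[-0.9926 0.0000; 0.0000 -0.1590]  S=[0.7641 -0.0052; -0.0052 0.3362]  K=[-0.6390 -0.1112; -0.2802 -0.3070]  nu=[-2.0012, -1.6373]  x^+=[10.7641, 7.5062]  P^+=[0.1759 0.0670; 0.0670 0.5491]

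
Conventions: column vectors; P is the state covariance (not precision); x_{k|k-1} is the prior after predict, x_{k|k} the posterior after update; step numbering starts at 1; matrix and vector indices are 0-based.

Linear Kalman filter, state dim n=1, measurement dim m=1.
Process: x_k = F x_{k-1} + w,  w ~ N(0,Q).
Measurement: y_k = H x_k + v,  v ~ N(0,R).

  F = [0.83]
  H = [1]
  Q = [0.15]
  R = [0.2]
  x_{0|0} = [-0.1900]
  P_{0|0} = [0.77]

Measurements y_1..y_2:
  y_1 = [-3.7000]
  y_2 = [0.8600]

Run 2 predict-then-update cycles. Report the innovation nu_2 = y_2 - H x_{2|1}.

step 1: x^-=[-0.1577]  P^-=[0.6805]  S=[0.8805]  K=[0.7728]  nu=[-3.5423]  x^+=[-2.8953]  P^+=[0.1546]
step 2: x^-=[-2.4031]  P^-=[0.2565]  S=[0.4565]  K=[0.5619]  nu=[3.2631]  x^+=[-0.5697]  P^+=[0.1124]

innov = [3.2631]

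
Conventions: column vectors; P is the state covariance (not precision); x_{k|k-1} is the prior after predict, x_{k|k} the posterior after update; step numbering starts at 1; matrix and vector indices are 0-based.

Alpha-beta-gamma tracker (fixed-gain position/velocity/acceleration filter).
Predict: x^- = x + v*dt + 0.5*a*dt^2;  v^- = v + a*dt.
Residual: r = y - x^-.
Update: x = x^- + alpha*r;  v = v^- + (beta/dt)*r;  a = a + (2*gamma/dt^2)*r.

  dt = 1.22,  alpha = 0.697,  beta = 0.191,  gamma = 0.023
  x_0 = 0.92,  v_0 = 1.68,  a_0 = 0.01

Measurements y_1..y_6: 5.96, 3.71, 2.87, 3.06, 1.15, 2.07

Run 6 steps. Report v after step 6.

step 1: x_pred=2.9770  r=2.9830  x^+=5.0562  v^+=2.1592  a^+=0.1022
step 2: x_pred=7.7664  r=-4.0564  x^+=4.9391  v^+=1.6488  a^+=-0.0232
step 3: x_pred=6.9334  r=-4.0634  x^+=4.1012  v^+=0.9844  a^+=-0.1488
step 4: x_pred=5.1914  r=-2.1314  x^+=3.7058  v^+=0.4692  a^+=-0.2146
step 5: x_pred=4.1185  r=-2.9685  x^+=2.0495  v^+=-0.2574  a^+=-0.3064
step 6: x_pred=1.5074  r=0.5626  x^+=1.8995  v^+=-0.5431  a^+=-0.2890

v_post = -0.5431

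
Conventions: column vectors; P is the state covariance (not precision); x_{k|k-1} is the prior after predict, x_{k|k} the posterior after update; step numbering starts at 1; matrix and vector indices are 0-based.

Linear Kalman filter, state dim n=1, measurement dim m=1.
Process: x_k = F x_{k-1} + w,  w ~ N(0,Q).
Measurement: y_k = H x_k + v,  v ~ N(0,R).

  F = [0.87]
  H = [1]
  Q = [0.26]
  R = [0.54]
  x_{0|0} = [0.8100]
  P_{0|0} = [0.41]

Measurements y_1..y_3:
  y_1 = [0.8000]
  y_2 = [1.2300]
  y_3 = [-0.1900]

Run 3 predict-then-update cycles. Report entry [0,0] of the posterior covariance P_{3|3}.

P_post[0,0] = 0.2455

step 1: x^-=[0.7047]  P^-=[0.5703]  S=[1.1103]  K=[0.5137]  nu=[0.0953]  x^+=[0.7537]  P^+=[0.2774]
step 2: x^-=[0.6557]  P^-=[0.4699]  S=[1.0099]  K=[0.4653]  nu=[0.5743]  x^+=[0.9229]  P^+=[0.2513]
step 3: x^-=[0.8029]  P^-=[0.4502]  S=[0.9902]  K=[0.4546]  nu=[-0.9929]  x^+=[0.3515]  P^+=[0.2455]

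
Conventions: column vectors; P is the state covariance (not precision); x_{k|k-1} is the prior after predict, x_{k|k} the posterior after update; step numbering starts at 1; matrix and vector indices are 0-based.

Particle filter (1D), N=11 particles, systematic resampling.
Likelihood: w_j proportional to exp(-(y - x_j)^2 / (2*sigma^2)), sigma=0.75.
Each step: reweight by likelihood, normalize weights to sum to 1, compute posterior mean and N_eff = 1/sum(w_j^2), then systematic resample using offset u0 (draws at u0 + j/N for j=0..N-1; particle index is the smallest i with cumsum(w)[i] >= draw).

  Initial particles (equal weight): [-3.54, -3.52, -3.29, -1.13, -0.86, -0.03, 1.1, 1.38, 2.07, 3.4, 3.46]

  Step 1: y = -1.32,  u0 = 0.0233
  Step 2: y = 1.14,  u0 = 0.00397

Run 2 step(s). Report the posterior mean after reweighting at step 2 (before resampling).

post_mean = -0.3575

step 1: w=[0.0060, 0.0065, 0.0152, 0.4634, 0.3965, 0.1090, 0.0026, 0.0007, 0.0000, 0.0000, 0.0000]  mean=-0.9580  Neff=2.6029  idx=[2, 3, 3, 3, 3, 3, 4, 4, 4, 4, 5]
step 2: w=[0.0000, 0.0222, 0.0222, 0.0222, 0.0222, 0.0222, 0.0619, 0.0619, 0.0619, 0.0619, 0.6415]  mean=-0.3575  Neff=2.3294  idx=[1, 5, 7, 8, 10, 10, 10, 10, 10, 10, 10]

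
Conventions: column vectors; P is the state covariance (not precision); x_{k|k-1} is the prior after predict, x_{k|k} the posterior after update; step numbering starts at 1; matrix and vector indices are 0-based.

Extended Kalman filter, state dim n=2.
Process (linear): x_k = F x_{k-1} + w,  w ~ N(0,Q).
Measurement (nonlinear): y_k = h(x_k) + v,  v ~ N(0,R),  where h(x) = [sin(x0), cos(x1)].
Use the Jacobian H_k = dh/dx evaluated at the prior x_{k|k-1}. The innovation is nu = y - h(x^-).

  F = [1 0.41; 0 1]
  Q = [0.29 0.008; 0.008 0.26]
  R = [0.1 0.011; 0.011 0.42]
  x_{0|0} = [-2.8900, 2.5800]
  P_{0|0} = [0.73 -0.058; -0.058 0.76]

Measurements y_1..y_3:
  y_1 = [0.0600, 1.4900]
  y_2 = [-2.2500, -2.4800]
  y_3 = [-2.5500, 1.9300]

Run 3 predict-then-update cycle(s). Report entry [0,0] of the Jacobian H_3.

step 1: x^-=[-1.8322, 2.5800]  P^-=[1.1002 0.2616; 0.2616 1.0200]  H_jac=[-0.2584 0.0000; 0.0000 -0.5325]  S=[0.1735 0.0470; 0.0470 0.7093]  K=[-1.6147 -0.0894; -0.1855 -0.7535]  nu=[1.0260, 2.3364]  x^+=[-3.6979, 0.6290]  P^+=[0.6286 0.1039; 0.1039 0.5981]
step 2: x^-=[-3.4400, 0.6290]  P^-=[1.1043 0.3571; 0.3571 0.8581]  H_jac=[-0.9558 0.0000; 0.0000 -0.5884]  S=[1.1089 0.2118; 0.2118 0.7171]  K=[-0.9495 -0.0125; -0.1837 -0.6499]  nu=[-2.5440, -3.2886]  x^+=[-0.9833, 3.2334]  P^+=[0.0995 0.0267; 0.0267 0.4673]
step 3: x^-=[0.3424, 3.2334]  P^-=[0.4899 0.2263; 0.2263 0.7273]  H_jac=[0.9420 0.0000; 0.0000 0.0917]  S=[0.5347 0.0305; 0.0305 0.4261]  K=[0.8638 -0.0132; 0.3913 0.1285]  nu=[-2.8857, 2.9258]  x^+=[-2.1891, 2.4800]  P^+=[0.0916 0.0430; 0.0430 0.6353]

H_jac[0,0] = 0.9420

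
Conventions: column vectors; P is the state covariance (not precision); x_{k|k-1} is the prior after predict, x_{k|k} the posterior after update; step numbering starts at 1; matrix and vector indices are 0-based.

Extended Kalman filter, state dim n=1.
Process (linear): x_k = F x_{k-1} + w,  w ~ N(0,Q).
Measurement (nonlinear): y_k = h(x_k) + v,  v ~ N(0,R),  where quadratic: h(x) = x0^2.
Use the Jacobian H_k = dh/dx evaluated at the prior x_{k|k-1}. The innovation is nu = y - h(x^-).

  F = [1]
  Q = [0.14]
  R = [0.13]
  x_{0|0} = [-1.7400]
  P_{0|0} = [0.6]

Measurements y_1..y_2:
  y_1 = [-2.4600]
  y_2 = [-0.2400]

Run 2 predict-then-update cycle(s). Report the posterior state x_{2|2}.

step 1: x^-=[-1.7400]  P^-=[0.7400]  H_jac=[-3.4800]  S=[9.0917]  K=[-0.2832]  nu=[-5.4876]  x^+=[-0.1857]  P^+=[0.0106]
step 2: x^-=[-0.1857]  P^-=[0.1506]  H_jac=[-0.3713]  S=[0.1508]  K=[-0.3709]  nu=[-0.2745]  x^+=[-0.0839]  P^+=[0.1298]

x_post = [-0.0839]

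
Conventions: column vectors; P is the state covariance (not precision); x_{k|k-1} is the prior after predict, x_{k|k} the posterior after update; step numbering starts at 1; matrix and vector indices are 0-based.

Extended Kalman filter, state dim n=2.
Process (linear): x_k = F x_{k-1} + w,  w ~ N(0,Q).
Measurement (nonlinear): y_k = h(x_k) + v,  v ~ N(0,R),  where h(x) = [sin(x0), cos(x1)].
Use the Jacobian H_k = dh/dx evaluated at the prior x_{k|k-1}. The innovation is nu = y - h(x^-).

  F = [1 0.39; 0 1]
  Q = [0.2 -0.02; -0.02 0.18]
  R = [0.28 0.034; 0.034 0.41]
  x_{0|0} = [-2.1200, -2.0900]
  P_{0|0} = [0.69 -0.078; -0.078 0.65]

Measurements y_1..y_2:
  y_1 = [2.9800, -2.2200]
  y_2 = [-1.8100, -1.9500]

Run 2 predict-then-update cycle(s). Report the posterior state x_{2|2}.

x_post = [-7.5908, -3.3029]

step 1: x^-=[-2.9351, -2.0900]  P^-=[0.9280 0.1555; 0.1555 0.8300]  H_jac=[-0.9788 0.0000; 0.0000 0.8682]  S=[1.1690 -0.0981; -0.0981 1.0357]  K=[-0.7722 0.0572; -0.0724 0.6890]  nu=[3.1850, -1.7238]  x^+=[-5.4931, -3.5081]  P^+=[0.2189 -0.0032; -0.0032 0.3225]
step 2: x^-=[-6.8613, -3.5081]  P^-=[0.4655 0.1025; 0.1025 0.5025]  H_jac=[0.8375 0.0000; 0.0000 -0.3583]  S=[0.6065 0.0032; 0.0032 0.4745]  K=[0.6432 -0.0818; 0.1436 -0.3804]  nu=[-1.2636, -1.0164]  x^+=[-7.5908, -3.3029]  P^+=[0.2117 0.0326; 0.0326 0.4217]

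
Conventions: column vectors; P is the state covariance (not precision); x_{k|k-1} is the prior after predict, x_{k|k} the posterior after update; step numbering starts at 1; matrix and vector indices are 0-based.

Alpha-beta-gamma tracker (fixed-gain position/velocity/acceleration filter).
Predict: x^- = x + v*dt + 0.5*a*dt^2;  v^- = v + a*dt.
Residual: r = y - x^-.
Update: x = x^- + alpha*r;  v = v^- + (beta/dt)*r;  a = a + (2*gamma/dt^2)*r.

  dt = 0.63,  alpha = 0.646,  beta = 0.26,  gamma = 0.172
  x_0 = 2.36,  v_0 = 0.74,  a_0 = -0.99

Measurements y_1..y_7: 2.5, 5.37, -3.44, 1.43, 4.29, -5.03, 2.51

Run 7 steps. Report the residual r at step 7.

step 1: x_pred=2.6297  r=-0.1297  x^+=2.5459  v^+=0.0628  a^+=-1.1024
step 2: x_pred=2.3667  r=3.0033  x^+=4.3068  v^+=0.6077  a^+=1.5006
step 3: x_pred=4.9875  r=-8.4275  x^+=-0.4567  v^+=-1.9249  a^+=-5.8036
step 4: x_pred=-2.8211  r=4.2511  x^+=-0.0749  v^+=-3.8268  a^+=-2.1191
step 5: x_pred=-2.9063  r=7.1963  x^+=1.7425  v^+=-2.1919  a^+=4.1181
step 6: x_pred=1.1788  r=-6.2088  x^+=-2.8321  v^+=-2.1599  a^+=-1.2632
step 7: x_pred=-4.4435  r=6.9535  x^+=0.0485  v^+=-0.0860  a^+=4.7635

resid = 6.9535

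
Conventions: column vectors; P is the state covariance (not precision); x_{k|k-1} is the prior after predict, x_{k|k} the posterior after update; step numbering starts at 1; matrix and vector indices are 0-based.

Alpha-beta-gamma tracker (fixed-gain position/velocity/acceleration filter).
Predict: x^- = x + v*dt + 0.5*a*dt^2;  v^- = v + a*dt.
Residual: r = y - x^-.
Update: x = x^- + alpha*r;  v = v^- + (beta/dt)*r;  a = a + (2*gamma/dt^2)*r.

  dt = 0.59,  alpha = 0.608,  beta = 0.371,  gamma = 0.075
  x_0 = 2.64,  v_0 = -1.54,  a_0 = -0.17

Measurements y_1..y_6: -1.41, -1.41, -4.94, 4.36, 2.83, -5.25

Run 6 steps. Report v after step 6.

v_post = 0.6498

step 1: x_pred=1.7018  r=-3.1118  x^+=-0.1902  v^+=-3.5970  a^+=-1.5109
step 2: x_pred=-2.5754  r=1.1654  x^+=-1.8668  v^+=-3.7557  a^+=-1.0087
step 3: x_pred=-4.2583  r=-0.6817  x^+=-4.6728  v^+=-4.7795  a^+=-1.3025
step 4: x_pred=-7.7194  r=12.0794  x^+=-0.3751  v^+=2.0477  a^+=3.9026
step 5: x_pred=1.5123  r=1.3177  x^+=2.3135  v^+=5.1788  a^+=4.4704
step 6: x_pred=6.1470  r=-11.3970  x^+=-0.7824  v^+=0.6498  a^+=-0.4407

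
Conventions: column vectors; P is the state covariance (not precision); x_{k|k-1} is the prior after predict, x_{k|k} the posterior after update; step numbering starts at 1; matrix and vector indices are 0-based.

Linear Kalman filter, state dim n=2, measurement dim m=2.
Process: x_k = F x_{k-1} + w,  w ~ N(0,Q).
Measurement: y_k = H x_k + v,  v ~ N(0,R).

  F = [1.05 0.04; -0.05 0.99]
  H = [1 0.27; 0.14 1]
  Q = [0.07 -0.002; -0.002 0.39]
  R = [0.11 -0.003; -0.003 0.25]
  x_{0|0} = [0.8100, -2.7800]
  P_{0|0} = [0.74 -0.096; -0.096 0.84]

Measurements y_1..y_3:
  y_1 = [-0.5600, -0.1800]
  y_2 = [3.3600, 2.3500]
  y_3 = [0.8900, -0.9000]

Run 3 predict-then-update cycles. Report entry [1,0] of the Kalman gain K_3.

step 1: x^-=[0.7393, -2.7927]  P^-=[0.8791 -0.1072; -0.1072 1.2246]  S=[1.0205 0.3395; 0.3395 1.4619]  K=[0.8989 -0.1979; -0.0610 0.8416]  nu=[-0.5453, 2.5092]  x^+=[-0.2474, -0.6476]  P^+=[0.1180 -0.0687; -0.0687 0.2202]
step 2: x^-=[-0.2857, -0.6288]  P^-=[0.1947 -0.0707; -0.0707 0.6129]  S=[0.3112 0.1163; 0.1163 0.8469]  K=[0.6151 -0.1358; 0.0404 0.7065]  nu=[3.8154, 3.0188]  x^+=[1.6511, 1.6579]  P^+=[0.0808 -0.0471; -0.0471 0.1831]
step 3: x^-=[1.8000, 1.5588]  P^-=[0.1554 -0.0479; -0.0479 0.5743]  S=[0.2814 0.1241; 0.1241 0.8140]  K=[0.5580 -0.1172; 0.0786 0.6854]  nu=[-1.3308, -2.7108]  x^+=[1.3750, -0.4037]  P^+=[0.0728 -0.0412; -0.0412 0.1769]

K[1,0] = 0.0786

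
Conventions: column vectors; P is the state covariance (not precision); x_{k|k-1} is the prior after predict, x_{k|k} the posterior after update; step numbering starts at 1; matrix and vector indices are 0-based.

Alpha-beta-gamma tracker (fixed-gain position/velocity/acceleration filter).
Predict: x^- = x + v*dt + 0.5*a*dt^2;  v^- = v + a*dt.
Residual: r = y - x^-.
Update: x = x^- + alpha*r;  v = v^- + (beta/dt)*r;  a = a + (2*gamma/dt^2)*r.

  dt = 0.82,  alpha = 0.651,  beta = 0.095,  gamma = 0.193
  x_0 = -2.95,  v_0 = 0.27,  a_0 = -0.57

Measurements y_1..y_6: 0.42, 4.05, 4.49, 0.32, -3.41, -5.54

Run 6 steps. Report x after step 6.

x_post = -3.4900

step 1: x_pred=-2.9202  r=3.3402  x^+=-0.7457  v^+=0.1896  a^+=1.3475
step 2: x_pred=-0.1373  r=4.1873  x^+=2.5886  v^+=1.7796  a^+=3.7513
step 3: x_pred=5.3091  r=-0.8191  x^+=4.7759  v^+=4.7608  a^+=3.2810
step 4: x_pred=9.7828  r=-9.4628  x^+=3.6225  v^+=6.3549  a^+=-2.1512
step 5: x_pred=8.1103  r=-11.5203  x^+=0.6106  v^+=3.2562  a^+=-8.7646
step 6: x_pred=0.3341  r=-5.8741  x^+=-3.4900  v^+=-4.6112  a^+=-12.1367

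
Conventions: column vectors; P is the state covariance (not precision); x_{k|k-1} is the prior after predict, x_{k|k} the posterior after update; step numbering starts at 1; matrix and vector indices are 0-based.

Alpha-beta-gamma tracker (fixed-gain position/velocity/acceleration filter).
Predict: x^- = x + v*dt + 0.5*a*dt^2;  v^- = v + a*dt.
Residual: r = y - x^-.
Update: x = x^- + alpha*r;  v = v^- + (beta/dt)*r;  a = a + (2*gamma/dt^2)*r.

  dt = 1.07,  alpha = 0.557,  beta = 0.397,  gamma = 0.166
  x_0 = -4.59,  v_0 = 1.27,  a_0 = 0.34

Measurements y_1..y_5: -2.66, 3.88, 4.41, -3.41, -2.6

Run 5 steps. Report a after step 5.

step 1: x_pred=-3.0365  r=0.3765  x^+=-2.8268  v^+=1.7735  a^+=0.4492
step 2: x_pred=-0.6720  r=4.5520  x^+=1.8635  v^+=3.9430  a^+=1.7692
step 3: x_pred=7.0952  r=-2.6852  x^+=5.5996  v^+=4.8397  a^+=0.9905
step 4: x_pred=11.3451  r=-14.7551  x^+=3.1265  v^+=0.4250  a^+=-3.2882
step 5: x_pred=1.6989  r=-4.2989  x^+=-0.6956  v^+=-4.6884  a^+=-4.5348

a_post = -4.5348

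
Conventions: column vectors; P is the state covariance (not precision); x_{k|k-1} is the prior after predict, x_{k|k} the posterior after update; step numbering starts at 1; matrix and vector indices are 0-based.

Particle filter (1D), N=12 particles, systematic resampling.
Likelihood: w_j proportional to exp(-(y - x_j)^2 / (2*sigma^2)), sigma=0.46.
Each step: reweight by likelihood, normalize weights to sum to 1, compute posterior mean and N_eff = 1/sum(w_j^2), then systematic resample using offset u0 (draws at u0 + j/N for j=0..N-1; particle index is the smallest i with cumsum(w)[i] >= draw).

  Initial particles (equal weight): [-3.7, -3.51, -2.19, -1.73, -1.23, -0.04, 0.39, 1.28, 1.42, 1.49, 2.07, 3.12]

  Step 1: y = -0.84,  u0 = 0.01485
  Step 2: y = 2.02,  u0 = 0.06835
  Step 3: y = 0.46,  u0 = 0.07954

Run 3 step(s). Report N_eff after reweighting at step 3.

step 1: w=[0.0000, 0.0000, 0.0121, 0.1381, 0.6267, 0.1979, 0.0252, 0.0000, 0.0000, 0.0000, 0.0000, 0.0000]  mean=-1.0344  Neff=2.2135  idx=[3, 3, 4, 4, 4, 4, 4, 4, 4, 4, 5, 5]
step 2: w=[0.0000, 0.0000, 0.0000, 0.0000, 0.0000, 0.0000, 0.0000, 0.0000, 0.0000, 0.0000, 0.5000, 0.5000]  mean=-0.0400  Neff=2.0000  idx=[10, 10, 10, 10, 10, 10, 11, 11, 11, 11, 11, 11]
step 3: w=[0.0833, 0.0833, 0.0833, 0.0833, 0.0833, 0.0833, 0.0833, 0.0833, 0.0833, 0.0833, 0.0833, 0.0833]  mean=-0.0400  Neff=12.0000  idx=[0, 1, 2, 3, 4, 5, 6, 7, 8, 9, 10, 11]

N_eff = 12.0000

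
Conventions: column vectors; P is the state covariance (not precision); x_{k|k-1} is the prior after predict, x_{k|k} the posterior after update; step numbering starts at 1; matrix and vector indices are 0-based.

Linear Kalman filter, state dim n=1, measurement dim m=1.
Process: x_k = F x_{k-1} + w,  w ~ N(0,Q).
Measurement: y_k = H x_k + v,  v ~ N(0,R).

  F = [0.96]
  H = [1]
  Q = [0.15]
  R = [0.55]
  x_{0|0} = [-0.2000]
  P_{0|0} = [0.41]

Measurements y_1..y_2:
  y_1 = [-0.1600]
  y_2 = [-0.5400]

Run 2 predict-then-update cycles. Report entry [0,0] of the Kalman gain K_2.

K[0,0] = 0.4200

step 1: x^-=[-0.1920]  P^-=[0.5279]  S=[1.0779]  K=[0.4897]  nu=[0.0320]  x^+=[-0.1763]  P^+=[0.2694]
step 2: x^-=[-0.1693]  P^-=[0.3982]  S=[0.9482]  K=[0.4200]  nu=[-0.3707]  x^+=[-0.3250]  P^+=[0.2310]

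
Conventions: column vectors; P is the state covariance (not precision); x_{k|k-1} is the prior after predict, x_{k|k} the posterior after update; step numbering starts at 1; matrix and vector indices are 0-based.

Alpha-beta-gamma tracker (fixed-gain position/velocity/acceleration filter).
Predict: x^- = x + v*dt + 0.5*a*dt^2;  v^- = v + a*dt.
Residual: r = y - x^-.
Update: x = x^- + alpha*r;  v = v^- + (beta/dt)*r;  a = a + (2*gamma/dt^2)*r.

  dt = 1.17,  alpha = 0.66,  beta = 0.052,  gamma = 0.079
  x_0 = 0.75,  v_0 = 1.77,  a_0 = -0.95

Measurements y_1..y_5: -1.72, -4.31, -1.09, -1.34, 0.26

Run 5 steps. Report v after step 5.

v_post = -4.6572

step 1: x_pred=2.1707  r=-3.8907  x^+=-0.3972  v^+=0.4856  a^+=-1.3991
step 2: x_pred=-0.7866  r=-3.5234  x^+=-3.1121  v^+=-1.3079  a^+=-1.8057
step 3: x_pred=-5.8783  r=4.7883  x^+=-2.7180  v^+=-3.2078  a^+=-1.2531
step 4: x_pred=-7.3288  r=5.9888  x^+=-3.3762  v^+=-4.4077  a^+=-0.5618
step 5: x_pred=-8.9178  r=9.1778  x^+=-2.8605  v^+=-4.6572  a^+=0.4975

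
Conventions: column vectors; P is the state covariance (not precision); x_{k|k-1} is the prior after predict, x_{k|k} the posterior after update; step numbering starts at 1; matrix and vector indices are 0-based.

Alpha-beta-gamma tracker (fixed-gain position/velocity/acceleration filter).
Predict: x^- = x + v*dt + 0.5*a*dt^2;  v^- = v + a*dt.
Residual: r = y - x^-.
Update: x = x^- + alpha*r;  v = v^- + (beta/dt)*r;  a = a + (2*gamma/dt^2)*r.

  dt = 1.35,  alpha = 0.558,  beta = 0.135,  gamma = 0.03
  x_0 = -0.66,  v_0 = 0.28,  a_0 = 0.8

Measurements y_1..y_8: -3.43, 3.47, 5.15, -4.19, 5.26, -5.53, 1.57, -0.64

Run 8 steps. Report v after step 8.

v_post = 0.3679

step 1: x_pred=0.4470  r=-3.8770  x^+=-1.7164  v^+=0.9723  a^+=0.6724
step 2: x_pred=0.2089  r=3.2611  x^+=2.0286  v^+=2.2061  a^+=0.7797
step 3: x_pred=5.7174  r=-0.5674  x^+=5.4008  v^+=3.2020  a^+=0.7610
step 4: x_pred=10.4170  r=-14.6070  x^+=2.2663  v^+=2.7687  a^+=0.2802
step 5: x_pred=6.2593  r=-0.9993  x^+=5.7017  v^+=3.0470  a^+=0.2473
step 6: x_pred=10.0404  r=-15.5704  x^+=1.3521  v^+=1.8237  a^+=-0.2653
step 7: x_pred=3.5724  r=-2.0024  x^+=2.4550  v^+=1.2653  a^+=-0.3313
step 8: x_pred=3.8613  r=-4.5013  x^+=1.3496  v^+=0.3679  a^+=-0.4795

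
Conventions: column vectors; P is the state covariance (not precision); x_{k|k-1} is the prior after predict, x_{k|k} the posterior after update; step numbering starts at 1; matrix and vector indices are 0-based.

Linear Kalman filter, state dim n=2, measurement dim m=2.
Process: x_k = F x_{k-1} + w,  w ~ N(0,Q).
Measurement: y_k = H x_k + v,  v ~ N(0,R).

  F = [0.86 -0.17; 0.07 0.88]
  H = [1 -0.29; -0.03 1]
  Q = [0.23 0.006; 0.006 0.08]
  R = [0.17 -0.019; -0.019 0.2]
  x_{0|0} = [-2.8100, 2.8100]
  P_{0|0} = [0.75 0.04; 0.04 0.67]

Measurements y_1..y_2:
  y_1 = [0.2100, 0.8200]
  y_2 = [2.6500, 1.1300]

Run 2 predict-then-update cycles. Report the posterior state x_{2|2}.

step 1: x^-=[-2.8943, 2.2761]  P^-=[0.7924 -0.0193; -0.0193 0.6075]  S=[1.0246 -0.2384; -0.2384 0.8093]  K=[0.8228 0.1891; -0.0171 0.7462]  nu=[3.7644, -1.5429]  x^+=[-0.0889, 1.0602]  P^+=[0.1440 0.0265; 0.0265 0.1504]
step 2: x^-=[-0.2567, 0.9268]  P^-=[0.3331 0.0119; 0.0119 0.2004]  S=[0.5130 -0.0751; -0.0751 0.4000]  K=[0.6614 0.1290; -0.0173 0.4969]  nu=[3.1755, 0.1955]  x^+=[1.8687, 0.9689]  P^+=[0.1148 0.0167; 0.0167 0.1002]

x_post = [1.8687, 0.9689]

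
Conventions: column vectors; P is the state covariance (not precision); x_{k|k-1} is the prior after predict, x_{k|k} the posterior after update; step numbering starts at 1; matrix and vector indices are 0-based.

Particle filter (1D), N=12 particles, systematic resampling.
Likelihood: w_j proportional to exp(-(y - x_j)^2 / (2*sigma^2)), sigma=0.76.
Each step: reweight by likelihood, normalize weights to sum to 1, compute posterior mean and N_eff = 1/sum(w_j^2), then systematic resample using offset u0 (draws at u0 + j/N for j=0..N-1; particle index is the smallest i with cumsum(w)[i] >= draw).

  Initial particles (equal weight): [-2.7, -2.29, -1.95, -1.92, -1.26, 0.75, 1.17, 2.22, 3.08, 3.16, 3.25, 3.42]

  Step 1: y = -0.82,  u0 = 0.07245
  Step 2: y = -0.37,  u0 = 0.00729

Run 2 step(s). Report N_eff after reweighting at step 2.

step 1: w=[0.0250, 0.0819, 0.1761, 0.1866, 0.4499, 0.0630, 0.0173, 0.0002, 0.0000, 0.0000, 0.0000, 0.0000]  mean=-1.4559  Neff=3.5731  idx=[1, 2, 2, 3, 3, 4, 4, 4, 4, 4, 4, 6]
step 2: w=[0.0112, 0.0314, 0.0314, 0.0340, 0.0340, 0.1372, 0.1372, 0.1372, 0.1372, 0.1372, 0.1372, 0.0350]  mean=-1.2748  Neff=8.4365  idx=[0, 3, 5, 5, 6, 7, 7, 8, 8, 9, 10, 10]

N_eff = 8.4365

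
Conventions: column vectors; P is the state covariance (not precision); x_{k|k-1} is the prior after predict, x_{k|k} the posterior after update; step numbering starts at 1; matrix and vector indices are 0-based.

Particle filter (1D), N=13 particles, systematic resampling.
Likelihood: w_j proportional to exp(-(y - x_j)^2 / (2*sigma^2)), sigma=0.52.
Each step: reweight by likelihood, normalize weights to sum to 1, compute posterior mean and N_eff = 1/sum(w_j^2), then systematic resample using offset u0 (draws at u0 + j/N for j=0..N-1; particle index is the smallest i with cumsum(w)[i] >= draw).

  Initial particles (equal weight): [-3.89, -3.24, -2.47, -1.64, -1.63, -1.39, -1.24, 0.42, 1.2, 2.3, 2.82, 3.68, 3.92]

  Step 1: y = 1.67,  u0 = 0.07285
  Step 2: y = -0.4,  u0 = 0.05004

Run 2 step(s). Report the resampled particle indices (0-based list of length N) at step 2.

step 1: w=[0.0000, 0.0000, 0.0000, 0.0000, 0.0000, 0.0000, 0.0000, 0.0432, 0.5162, 0.3728, 0.0673, 0.0004, 0.0001]  mean=1.6867  Neff=2.4283  idx=[8, 8, 8, 8, 8, 8, 8, 9, 9, 9, 9, 9, 10]
step 2: w=[0.1428, 0.1428, 0.1428, 0.1428, 0.1428, 0.1428, 0.1428, 0.0000, 0.0000, 0.0000, 0.0000, 0.0000, 0.0000]  mean=1.2001  Neff=7.0016  idx=[0, 0, 1, 1, 2, 3, 3, 4, 4, 5, 5, 6, 6]

resampled_idx = [0, 0, 1, 1, 2, 3, 3, 4, 4, 5, 5, 6, 6]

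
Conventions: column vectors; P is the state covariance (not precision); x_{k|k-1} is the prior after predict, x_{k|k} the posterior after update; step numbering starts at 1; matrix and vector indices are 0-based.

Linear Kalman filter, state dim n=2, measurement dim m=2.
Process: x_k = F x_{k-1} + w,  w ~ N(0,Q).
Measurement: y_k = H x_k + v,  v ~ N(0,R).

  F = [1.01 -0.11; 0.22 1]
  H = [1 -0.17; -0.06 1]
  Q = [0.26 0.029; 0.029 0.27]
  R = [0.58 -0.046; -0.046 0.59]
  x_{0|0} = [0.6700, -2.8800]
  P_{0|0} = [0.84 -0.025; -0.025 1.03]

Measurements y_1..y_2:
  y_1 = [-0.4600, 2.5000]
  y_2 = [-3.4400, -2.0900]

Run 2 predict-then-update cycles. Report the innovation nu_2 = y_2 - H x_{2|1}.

innov = [-3.4065, -3.0392]

step 1: x^-=[0.9935, -2.7326]  P^-=[1.1349 0.0777; 0.0777 1.3297]  S=[1.7269 -0.2616; -0.2616 1.9144]  K=[0.6640 0.0958; 0.0194 0.6948]  nu=[-1.9180, 5.2922]  x^+=[0.2267, 0.9071]  P^+=[0.3891 0.0493; 0.0493 0.4120]
step 2: x^-=[0.1292, 0.9569]  P^-=[0.6510 0.1188; 0.1188 0.7225]  S=[1.2115 -0.0879; -0.0879 1.3006]  K=[0.5277 0.0969; 0.0367 0.5525]  nu=[-3.4065, -3.0392]  x^+=[-1.9631, -0.8474]  P^+=[0.3104 0.0515; 0.0515 0.3274]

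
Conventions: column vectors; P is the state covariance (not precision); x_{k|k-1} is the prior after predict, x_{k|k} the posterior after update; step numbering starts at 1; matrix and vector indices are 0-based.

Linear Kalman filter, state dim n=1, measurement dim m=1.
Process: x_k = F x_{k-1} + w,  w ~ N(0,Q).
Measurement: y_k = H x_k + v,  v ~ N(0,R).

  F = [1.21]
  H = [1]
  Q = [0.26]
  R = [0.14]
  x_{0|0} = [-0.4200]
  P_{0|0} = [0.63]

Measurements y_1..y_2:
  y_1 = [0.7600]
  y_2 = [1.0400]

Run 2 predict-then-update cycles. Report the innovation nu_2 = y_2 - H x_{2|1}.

step 1: x^-=[-0.5082]  P^-=[1.1824]  S=[1.3224]  K=[0.8941]  nu=[1.2682]  x^+=[0.6257]  P^+=[0.1252]
step 2: x^-=[0.7571]  P^-=[0.4433]  S=[0.5833]  K=[0.7600]  nu=[0.2829]  x^+=[0.9721]  P^+=[0.1064]

innov = [0.2829]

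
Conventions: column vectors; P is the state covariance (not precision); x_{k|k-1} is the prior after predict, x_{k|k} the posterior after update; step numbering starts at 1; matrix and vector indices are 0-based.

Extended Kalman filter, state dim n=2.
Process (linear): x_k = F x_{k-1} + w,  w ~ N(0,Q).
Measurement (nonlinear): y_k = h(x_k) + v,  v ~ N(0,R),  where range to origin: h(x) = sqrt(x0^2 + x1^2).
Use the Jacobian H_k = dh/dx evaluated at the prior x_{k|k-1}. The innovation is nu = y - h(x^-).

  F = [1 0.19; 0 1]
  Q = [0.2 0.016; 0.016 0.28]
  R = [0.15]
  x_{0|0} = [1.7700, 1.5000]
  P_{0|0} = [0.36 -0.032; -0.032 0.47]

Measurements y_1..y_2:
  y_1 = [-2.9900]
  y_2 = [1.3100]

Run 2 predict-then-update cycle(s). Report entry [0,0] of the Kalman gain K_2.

step 1: x^-=[2.0550, 1.5000]  P^-=[0.5648 0.0733; 0.0733 0.7500]  H_jac=[0.8077 0.5896]  S=[0.8490]  K=[0.5882; 0.5906]  nu=[-5.5342]  x^+=[-1.2005, -1.7683]  P^+=[0.2710 -0.2216; -0.2216 0.4539]
step 2: x^-=[-1.5365, -1.7683]  P^-=[0.4032 -0.1194; -0.1194 0.7339]  H_jac=[-0.6559 -0.7549]  S=[0.6234]  K=[-0.2796; -0.7630]  nu=[-1.0326]  x^+=[-1.2477, -0.9804]  P^+=[0.3544 -0.2524; -0.2524 0.3709]

K[0,0] = -0.2796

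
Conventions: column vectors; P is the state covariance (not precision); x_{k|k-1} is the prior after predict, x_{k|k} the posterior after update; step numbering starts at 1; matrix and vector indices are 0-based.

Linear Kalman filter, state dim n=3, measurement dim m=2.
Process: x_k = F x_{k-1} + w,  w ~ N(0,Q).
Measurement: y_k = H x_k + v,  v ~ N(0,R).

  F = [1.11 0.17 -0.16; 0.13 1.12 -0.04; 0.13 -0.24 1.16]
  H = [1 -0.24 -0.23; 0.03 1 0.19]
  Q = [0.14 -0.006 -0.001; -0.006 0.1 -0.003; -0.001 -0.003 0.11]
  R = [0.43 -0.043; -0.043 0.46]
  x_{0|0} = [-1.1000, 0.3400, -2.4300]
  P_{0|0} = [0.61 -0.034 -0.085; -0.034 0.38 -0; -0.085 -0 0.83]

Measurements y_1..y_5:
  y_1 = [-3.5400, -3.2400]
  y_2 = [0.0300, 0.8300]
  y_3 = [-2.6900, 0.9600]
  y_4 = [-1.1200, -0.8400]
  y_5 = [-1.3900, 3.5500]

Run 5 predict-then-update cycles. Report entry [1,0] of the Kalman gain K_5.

step 1: x^-=[-0.7744, 0.3350, -3.0434]  P^-=[0.9412 0.1222 -0.1819; 0.1222 0.5793 -0.1496; -0.1819 -0.1496 1.2355]  S=[1.4784 -0.0785; -0.0785 1.0331]  K=[0.6537 0.1619; 0.0406 0.5398; -0.2880 0.0552]  nu=[-3.3852, -2.9735]  x^+=[-3.4685, -1.4075, -2.2326]  P^+=[0.2990 0.0210 0.0864; 0.0210 0.2792 -0.1752; 0.0864 -0.1752 1.1072]
step 2: x^-=[-3.7321, -1.9380, -2.7029]  P^-=[0.5316 0.1509 -0.1117; 0.1509 0.4780 -0.3387; -0.1117 -0.3387 1.7433]  S=[1.0229 0.0047; 0.0047 0.8805]  K=[0.5086 0.1626; 0.1093 0.4743; -0.4217 -0.0100]  nu=[2.6753, 3.3935]  x^+=[-1.8194, -0.0359, -3.8649]  P^+=[0.2429 0.0249 0.1095; 0.0249 0.2672 -0.2864; 0.1095 -0.2864 1.5613]
step 3: x^-=[-1.4073, -0.1221, -4.7112]  P^-=[0.4730 0.1675 -0.2015; 0.1675 0.4735 -0.4992; -0.2015 -0.4992 2.4213]  S=[1.0155 0.0187; 0.0187 0.8394]  K=[0.4689 0.1604; 0.1577 0.4536; -0.6281 -0.0399]  nu=[-2.3956, 2.0195]  x^+=[-2.2066, 0.4160, -3.2870]  P^+=[0.2254 0.0269 0.1052; 0.0269 0.2729 -0.3780; 0.1052 -0.3780 2.0184]
step 4: x^-=[-1.8527, 0.3105, -4.1997]  P^-=[0.4706 0.1888 -0.3166; 0.1888 0.4899 -0.6425; -0.3166 -0.6425 3.0860]  S=[1.0761 0.0253; 0.0253 0.8253]  K=[0.4591 0.1590; 0.1931 0.4467; -0.8092 -0.0548]  nu=[-0.1587, -0.2970]  x^+=[-1.9728, 0.1472, -4.0549]  P^+=[0.2192 0.0289 0.0943; 0.0289 0.2808 -0.4448; 0.0943 -0.4448 2.3766]
step 5: x^-=[-1.5159, 0.0706, -4.9955]  P^-=[0.4807 0.2075 -0.4144; 0.2075 0.5070 -0.7502; -0.4144 -0.7502 3.6021]  S=[1.1386 0.0292; 0.0292 0.8202]  K=[0.4581 0.1583; 0.2155 0.4444; -0.9318 -0.0622]  nu=[-1.0061, 4.4740]  x^+=[-1.2688, 1.8419, -4.3364]  P^+=[0.2170 0.0305 0.0848; 0.0305 0.2866 -0.4864; 0.0848 -0.4864 2.6069]

K[1,0] = 0.2155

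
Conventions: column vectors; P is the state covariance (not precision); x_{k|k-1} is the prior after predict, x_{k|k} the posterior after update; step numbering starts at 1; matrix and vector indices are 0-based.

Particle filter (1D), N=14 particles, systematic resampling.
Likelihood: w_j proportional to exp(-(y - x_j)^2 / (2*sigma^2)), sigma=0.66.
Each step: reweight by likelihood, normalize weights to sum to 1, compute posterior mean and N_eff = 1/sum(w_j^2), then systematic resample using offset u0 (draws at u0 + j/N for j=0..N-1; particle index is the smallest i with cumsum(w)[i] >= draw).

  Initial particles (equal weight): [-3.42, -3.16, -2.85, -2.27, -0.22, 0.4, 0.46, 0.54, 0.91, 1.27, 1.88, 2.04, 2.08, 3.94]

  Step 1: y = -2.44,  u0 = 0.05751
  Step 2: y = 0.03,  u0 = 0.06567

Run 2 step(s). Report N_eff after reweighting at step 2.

step 1: w=[0.1239, 0.2059, 0.3077, 0.3611, 0.0013, 0.0000, 0.0000, 0.0000, 0.0000, 0.0000, 0.0000, 0.0000, 0.0000, 0.0000]  mean=-2.7714  Neff=3.5358  idx=[0, 1, 1, 1, 2, 2, 2, 2, 2, 3, 3, 3, 3, 3]
step 2: w=[0.0001, 0.0007, 0.0007, 0.0007, 0.0061, 0.0061, 0.0061, 0.0061, 0.0061, 0.1934, 0.1934, 0.1934, 0.1934, 0.1934]  mean=-2.2898  Neff=5.3413  idx=[9, 9, 9, 10, 10, 11, 11, 11, 12, 12, 12, 13, 13, 13]

N_eff = 5.3413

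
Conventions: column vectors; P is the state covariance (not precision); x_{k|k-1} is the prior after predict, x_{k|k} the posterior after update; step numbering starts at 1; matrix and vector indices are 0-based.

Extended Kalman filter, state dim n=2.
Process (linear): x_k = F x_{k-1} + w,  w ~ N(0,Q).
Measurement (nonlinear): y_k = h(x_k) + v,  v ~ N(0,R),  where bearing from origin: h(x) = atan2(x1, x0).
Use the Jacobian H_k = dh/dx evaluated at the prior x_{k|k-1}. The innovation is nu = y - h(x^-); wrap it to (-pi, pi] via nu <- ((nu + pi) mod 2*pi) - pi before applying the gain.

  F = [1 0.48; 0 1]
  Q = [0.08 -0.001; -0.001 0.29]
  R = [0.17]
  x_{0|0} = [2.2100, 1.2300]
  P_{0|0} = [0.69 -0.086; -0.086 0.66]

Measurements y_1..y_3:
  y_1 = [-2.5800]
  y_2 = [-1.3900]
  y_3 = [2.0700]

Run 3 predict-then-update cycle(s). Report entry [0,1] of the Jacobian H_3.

H_jac[0,1] = 0.0413

step 1: x^-=[2.8004, 1.2300]  P^-=[0.8395 0.2298; 0.2298 0.9500]  H_jac=[-0.1315 0.2993]  S=[0.2515]  K=[-0.1653; 1.0104]  nu=[-2.9939]  x^+=[3.2954, -1.7950]  P^+=[0.8326 0.2718; 0.2718 0.6932]
step 2: x^-=[2.4338, -1.7950]  P^-=[1.3333 0.6036; 0.6036 0.9832]  H_jac=[0.1963 0.2661]  S=[0.3540]  K=[1.1928; 1.0736]  nu=[-0.7545]  x^+=[1.5338, -2.6050]  P^+=[0.8296 0.1501; 0.1501 0.5751]
step 3: x^-=[0.2833, -2.6050]  P^-=[1.1862 0.4252; 0.4252 0.8651]  H_jac=[0.3794 0.0413]  S=[0.3555]  K=[1.3152; 0.5541]  nu=[-2.7507]  x^+=[-3.3344, -4.1293]  P^+=[0.5713 0.1661; 0.1661 0.7559]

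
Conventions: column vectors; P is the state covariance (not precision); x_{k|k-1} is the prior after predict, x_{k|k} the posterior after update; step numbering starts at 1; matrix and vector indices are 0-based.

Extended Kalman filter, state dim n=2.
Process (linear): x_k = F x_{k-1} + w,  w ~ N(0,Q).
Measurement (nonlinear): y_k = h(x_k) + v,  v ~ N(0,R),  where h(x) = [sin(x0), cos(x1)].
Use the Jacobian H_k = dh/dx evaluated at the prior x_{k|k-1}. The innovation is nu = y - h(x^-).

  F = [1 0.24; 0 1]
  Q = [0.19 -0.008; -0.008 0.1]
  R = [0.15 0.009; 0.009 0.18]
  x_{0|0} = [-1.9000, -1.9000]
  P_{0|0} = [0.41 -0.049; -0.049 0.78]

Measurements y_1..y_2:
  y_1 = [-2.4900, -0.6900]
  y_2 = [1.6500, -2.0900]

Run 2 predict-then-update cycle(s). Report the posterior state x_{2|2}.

x_post = [0.5875, -3.0620]

step 1: x^-=[-2.3560, -1.9000]  P^-=[0.6214 0.1302; 0.1302 0.8800]  H_jac=[-0.7070 0.0000; 0.0000 0.9463]  S=[0.4606 -0.0781; -0.0781 0.9680]  K=[-0.9452 0.0510; -0.0547 0.8558]  nu=[-1.7828, -0.3667]  x^+=[-0.6897, -2.1163]  P^+=[0.1999 0.0007; 0.0007 0.1623]
step 2: x^-=[-1.1976, -2.1163]  P^-=[0.3996 0.0317; 0.0317 0.2623]  H_jac=[0.3646 0.0000; 0.0000 0.8549]  S=[0.2031 0.0189; 0.0189 0.3717]  K=[0.7138 0.0366; 0.0008 0.6032]  nu=[2.5812, -1.5712]  x^+=[0.5875, -3.0620]  P^+=[0.2946 0.0152; 0.0152 0.1270]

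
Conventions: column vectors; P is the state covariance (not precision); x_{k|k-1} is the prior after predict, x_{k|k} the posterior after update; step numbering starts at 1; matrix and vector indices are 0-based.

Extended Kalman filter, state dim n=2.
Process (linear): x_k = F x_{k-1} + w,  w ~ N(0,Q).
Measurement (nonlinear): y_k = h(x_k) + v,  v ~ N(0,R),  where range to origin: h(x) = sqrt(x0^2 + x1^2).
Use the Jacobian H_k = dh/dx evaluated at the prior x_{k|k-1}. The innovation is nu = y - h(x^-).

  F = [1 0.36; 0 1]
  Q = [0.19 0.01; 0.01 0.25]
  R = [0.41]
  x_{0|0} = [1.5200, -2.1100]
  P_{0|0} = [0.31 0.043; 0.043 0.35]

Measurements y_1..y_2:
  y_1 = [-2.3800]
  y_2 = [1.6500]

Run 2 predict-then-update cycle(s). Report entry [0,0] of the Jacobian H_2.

step 1: x^-=[0.7604, -2.1100]  P^-=[0.5763 0.1790; 0.1790 0.6000]  H_jac=[0.3390 -0.9408]  S=[0.8931]  K=[0.0302; -0.5641]  nu=[-4.6228]  x^+=[0.6207, 0.4977]  P^+=[0.5755 0.1942; 0.1942 0.3158]
step 2: x^-=[0.7998, 0.4977]  P^-=[0.9463 0.3179; 0.3179 0.5658]  H_jac=[0.8491 0.5283]  S=[1.5353]  K=[0.6327; 0.3705]  nu=[0.7080]  x^+=[1.2478, 0.7600]  P^+=[0.3317 -0.0420; -0.0420 0.3551]

H_jac[0,0] = 0.8491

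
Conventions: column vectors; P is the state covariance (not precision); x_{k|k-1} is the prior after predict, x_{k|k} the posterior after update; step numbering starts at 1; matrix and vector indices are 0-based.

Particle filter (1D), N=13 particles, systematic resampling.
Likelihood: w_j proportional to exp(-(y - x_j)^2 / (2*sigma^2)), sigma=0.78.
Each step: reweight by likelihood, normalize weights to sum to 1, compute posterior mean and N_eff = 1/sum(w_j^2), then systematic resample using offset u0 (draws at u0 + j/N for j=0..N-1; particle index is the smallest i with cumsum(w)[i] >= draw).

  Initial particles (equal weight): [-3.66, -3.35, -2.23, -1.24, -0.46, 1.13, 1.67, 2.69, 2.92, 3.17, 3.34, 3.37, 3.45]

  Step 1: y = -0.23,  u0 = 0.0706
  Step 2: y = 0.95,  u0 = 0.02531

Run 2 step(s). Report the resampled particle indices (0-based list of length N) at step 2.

step 1: w=[0.0000, 0.0002, 0.0220, 0.2545, 0.5635, 0.1287, 0.0303, 0.0005, 0.0002, 0.0000, 0.0000, 0.0000, 0.0000]  mean=-0.4264  Neff=2.4983  idx=[3, 3, 3, 4, 4, 4, 4, 4, 4, 4, 4, 5, 6]
step 2: w=[0.0060, 0.0060, 0.0060, 0.0601, 0.0601, 0.0601, 0.0601, 0.0601, 0.0601, 0.0601, 0.0601, 0.2999, 0.2012]  mean=0.4314  Neff=6.2714  idx=[3, 4, 5, 6, 8, 9, 10, 11, 11, 11, 11, 12, 12]

resampled_idx = [3, 4, 5, 6, 8, 9, 10, 11, 11, 11, 11, 12, 12]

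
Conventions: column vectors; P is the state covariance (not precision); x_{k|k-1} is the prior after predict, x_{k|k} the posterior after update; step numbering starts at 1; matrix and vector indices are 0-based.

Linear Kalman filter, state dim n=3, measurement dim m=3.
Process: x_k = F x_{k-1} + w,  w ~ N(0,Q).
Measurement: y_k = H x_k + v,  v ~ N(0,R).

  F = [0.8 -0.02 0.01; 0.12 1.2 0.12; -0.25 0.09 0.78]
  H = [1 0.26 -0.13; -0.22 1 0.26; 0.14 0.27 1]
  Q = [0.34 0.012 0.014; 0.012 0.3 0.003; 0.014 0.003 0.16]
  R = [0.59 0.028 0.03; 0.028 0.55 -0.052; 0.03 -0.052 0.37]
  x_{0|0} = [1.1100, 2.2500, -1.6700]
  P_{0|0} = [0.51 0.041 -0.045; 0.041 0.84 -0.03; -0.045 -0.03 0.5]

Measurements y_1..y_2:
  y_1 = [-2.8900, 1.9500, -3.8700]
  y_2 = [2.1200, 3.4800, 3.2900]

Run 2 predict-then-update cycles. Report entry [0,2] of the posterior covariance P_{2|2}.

step 1: x^-=[0.8263, 2.6328, -1.3776]  P^-=[0.6648 0.0760 -0.1100; 0.0760 1.5260 0.0821; -0.1100 0.0821 0.5144]  S=[1.4292 0.2959 0.0971; 0.2959 2.1648 0.5875; 0.0971 0.5875 1.0279]  K=[0.5126 -0.1226 0.0251; 0.1809 0.6554 0.0994; -0.1420 -0.0129 0.5278]  nu=[-4.5799, -0.1428, -3.3189]  x^+=[-1.5874, 1.3808, -2.4772]  P^+=[0.2943 0.0140 -0.0139; 0.0140 0.3891 -0.0989; -0.0139 -0.0989 0.2203]
step 2: x^-=[-1.3223, 1.1692, -1.4111]  P^-=[0.5279 0.0423 -0.0500; 0.0423 0.8429 -0.0418; -0.0500 -0.0418 0.3065]  S=[1.2179 0.1487 0.0777; 0.1487 1.4046 0.2069; 0.0777 0.2069 0.7150]  K=[0.4598 -0.1153 0.0328; 0.1453 0.5569 0.0912; -0.1075 -0.0156 0.4194]  nu=[2.9549, 2.3867, 4.5705]  x^+=[-0.0888, 3.3448, 0.1507]  P^+=[0.2659 0.0082 -0.0075; 0.0082 0.3284 -0.0807; -0.0075 -0.0807 0.1756]

P_post[0,2] = -0.0075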